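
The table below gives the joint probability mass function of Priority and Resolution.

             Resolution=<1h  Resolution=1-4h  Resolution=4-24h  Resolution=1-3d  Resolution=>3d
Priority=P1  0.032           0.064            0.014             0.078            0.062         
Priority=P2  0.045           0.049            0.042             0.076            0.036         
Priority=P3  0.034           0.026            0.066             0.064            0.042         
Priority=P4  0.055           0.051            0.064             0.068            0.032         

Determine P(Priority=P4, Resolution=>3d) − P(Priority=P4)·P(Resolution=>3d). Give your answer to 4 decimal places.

-0.0144

P(Priority=P4) = 0.055 + 0.051 + 0.064 + 0.068 + 0.032 = 0.270.
P(Resolution=>3d) = 0.062 + 0.036 + 0.042 + 0.032 = 0.172.
P(Priority=P4, Resolution=>3d) − P(Priority=P4)P(Resolution=>3d) = 0.032 − 0.270×0.172 = -0.0144.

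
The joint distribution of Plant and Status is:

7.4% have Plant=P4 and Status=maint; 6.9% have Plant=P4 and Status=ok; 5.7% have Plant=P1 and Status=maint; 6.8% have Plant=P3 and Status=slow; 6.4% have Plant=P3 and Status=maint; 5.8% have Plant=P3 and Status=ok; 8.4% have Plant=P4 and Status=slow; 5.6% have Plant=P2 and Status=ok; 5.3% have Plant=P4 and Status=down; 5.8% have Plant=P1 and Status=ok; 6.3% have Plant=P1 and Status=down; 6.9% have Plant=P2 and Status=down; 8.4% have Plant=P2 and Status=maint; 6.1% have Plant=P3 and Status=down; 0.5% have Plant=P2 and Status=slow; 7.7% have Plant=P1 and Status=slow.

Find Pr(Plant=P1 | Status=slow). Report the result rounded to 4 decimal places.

0.3291

P(Status=slow) = 0.077 + 0.005 + 0.068 + 0.084 = 0.234.
P(Plant=P1 | Status=slow) = 0.077/0.234 = 0.3291.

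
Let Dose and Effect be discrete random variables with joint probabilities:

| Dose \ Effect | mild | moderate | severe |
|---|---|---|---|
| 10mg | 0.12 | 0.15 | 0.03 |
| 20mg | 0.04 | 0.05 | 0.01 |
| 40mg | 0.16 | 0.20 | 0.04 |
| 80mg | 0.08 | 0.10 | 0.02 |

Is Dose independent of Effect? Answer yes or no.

Every cell satisfies P(Dose,Effect) = P(Dose)·P(Effect). For instance P(Dose=10mg) = 0.30, P(Effect=mild) = 0.40, and 0.30×0.40 = 0.12 matches the joint entry. So Dose and Effect are independent.

yes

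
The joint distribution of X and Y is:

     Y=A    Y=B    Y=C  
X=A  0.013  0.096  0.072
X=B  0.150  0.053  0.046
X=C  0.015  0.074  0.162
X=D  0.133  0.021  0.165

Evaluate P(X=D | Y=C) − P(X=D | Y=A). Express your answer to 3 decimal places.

-0.057

P(Y=C) = 0.072 + 0.046 + 0.162 + 0.165 = 0.445; P(X=D | Y=C) = 0.165/0.445 = 0.3708.
P(Y=A) = 0.013 + 0.150 + 0.015 + 0.133 = 0.311; P(X=D | Y=A) = 0.133/0.311 = 0.4277.
Difference = -0.057.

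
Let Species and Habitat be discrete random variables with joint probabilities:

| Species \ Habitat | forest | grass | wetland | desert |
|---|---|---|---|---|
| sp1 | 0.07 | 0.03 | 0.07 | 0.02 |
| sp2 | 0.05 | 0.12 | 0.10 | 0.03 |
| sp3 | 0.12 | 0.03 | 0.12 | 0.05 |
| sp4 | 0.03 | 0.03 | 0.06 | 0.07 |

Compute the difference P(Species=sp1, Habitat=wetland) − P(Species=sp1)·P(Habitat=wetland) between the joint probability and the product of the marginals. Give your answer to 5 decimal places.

0.00350

P(Species=sp1) = 0.07 + 0.03 + 0.07 + 0.02 = 0.19.
P(Habitat=wetland) = 0.07 + 0.10 + 0.12 + 0.06 = 0.35.
P(Species=sp1, Habitat=wetland) − P(Species=sp1)P(Habitat=wetland) = 0.07 − 0.19×0.35 = 0.00350.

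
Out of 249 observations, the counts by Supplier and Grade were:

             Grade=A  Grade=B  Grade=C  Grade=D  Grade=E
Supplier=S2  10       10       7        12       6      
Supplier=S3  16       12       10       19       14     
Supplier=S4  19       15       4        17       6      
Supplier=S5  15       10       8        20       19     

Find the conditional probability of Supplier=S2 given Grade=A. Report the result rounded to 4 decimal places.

0.1667

Total with Grade=A: 10 + 16 + 19 + 15 = 60.
P(Supplier=S2 | Grade=A) = 10/60 = 0.1667.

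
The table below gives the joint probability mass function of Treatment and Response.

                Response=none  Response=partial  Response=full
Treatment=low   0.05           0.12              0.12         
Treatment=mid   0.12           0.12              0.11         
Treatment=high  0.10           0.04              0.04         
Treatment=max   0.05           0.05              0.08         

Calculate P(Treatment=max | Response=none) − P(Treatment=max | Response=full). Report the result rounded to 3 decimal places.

P(Response=none) = 0.05 + 0.12 + 0.10 + 0.05 = 0.32; P(Treatment=max | Response=none) = 0.05/0.32 = 0.1563.
P(Response=full) = 0.12 + 0.11 + 0.04 + 0.08 = 0.35; P(Treatment=max | Response=full) = 0.08/0.35 = 0.2286.
Difference = -0.072.

-0.072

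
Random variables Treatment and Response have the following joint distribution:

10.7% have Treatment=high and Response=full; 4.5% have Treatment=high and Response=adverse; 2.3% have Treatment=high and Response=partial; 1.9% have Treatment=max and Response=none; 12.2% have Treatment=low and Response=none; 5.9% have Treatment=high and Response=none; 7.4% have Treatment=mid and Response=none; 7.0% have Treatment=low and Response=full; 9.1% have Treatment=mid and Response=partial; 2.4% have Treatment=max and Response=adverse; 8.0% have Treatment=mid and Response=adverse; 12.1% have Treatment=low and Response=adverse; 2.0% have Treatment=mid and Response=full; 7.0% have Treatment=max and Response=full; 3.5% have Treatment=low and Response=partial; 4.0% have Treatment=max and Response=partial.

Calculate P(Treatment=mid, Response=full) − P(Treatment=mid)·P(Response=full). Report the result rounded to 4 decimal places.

P(Treatment=mid) = 0.074 + 0.091 + 0.020 + 0.080 = 0.265.
P(Response=full) = 0.070 + 0.020 + 0.107 + 0.070 = 0.267.
P(Treatment=mid, Response=full) − P(Treatment=mid)P(Response=full) = 0.020 − 0.265×0.267 = -0.0508.

-0.0508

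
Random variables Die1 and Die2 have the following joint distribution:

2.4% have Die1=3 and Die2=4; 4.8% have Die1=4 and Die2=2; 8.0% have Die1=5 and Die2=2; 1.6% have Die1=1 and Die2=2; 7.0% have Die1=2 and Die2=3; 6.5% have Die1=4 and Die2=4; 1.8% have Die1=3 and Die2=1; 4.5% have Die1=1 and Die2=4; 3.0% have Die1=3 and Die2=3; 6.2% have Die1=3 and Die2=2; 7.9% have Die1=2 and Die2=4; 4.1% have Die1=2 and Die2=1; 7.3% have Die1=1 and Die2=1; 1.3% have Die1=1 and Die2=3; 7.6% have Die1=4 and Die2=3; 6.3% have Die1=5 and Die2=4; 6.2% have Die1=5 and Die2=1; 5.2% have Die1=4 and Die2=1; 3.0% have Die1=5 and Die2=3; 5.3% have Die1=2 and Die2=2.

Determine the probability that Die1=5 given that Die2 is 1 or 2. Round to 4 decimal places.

P(Die2=1) = 0.073 + 0.041 + 0.018 + 0.052 + 0.062 = 0.246.
P(Die2=2) = 0.016 + 0.053 + 0.062 + 0.048 + 0.080 = 0.259.
P(Die2 ∈ {1, 2}) = 0.246 + 0.259 = 0.505; P(Die1=5, Die2 ∈ {1, 2}) = 0.062 + 0.080 = 0.142.
P(Die1=5 | Die2 ∈ {1, 2}) = 0.142/0.505 = 0.2812.

0.2812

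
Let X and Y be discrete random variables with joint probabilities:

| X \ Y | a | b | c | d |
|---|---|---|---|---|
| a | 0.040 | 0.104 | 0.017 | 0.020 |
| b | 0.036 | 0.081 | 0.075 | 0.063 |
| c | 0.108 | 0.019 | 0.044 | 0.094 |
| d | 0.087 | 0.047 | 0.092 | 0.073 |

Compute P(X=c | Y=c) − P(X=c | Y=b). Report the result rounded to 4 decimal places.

0.1173

P(Y=c) = 0.017 + 0.075 + 0.044 + 0.092 = 0.228; P(X=c | Y=c) = 0.044/0.228 = 0.19298.
P(Y=b) = 0.104 + 0.081 + 0.019 + 0.047 = 0.251; P(X=c | Y=b) = 0.019/0.251 = 0.07570.
Difference = 0.1173.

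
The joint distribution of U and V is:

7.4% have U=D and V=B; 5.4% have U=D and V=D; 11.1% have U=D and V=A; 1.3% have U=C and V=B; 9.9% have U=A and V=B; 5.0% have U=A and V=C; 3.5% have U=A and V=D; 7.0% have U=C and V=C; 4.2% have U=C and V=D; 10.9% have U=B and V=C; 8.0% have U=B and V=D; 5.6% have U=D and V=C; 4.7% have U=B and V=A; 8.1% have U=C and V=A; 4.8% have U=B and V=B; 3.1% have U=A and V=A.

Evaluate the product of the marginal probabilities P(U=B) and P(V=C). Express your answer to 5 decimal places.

P(U=B) = 0.047 + 0.048 + 0.109 + 0.080 = 0.284.
P(V=C) = 0.050 + 0.109 + 0.070 + 0.056 = 0.285.
Product: 0.284 × 0.285 = 0.08094.

0.08094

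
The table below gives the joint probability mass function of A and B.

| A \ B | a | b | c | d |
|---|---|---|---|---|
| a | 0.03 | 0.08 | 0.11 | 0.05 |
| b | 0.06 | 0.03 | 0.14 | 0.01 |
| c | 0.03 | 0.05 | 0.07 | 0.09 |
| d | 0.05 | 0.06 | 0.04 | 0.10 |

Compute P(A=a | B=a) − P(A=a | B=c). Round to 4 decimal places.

P(B=a) = 0.03 + 0.06 + 0.03 + 0.05 = 0.17; P(A=a | B=a) = 0.03/0.17 = 0.17647.
P(B=c) = 0.11 + 0.14 + 0.07 + 0.04 = 0.36; P(A=a | B=c) = 0.11/0.36 = 0.30556.
Difference = -0.1291.

-0.1291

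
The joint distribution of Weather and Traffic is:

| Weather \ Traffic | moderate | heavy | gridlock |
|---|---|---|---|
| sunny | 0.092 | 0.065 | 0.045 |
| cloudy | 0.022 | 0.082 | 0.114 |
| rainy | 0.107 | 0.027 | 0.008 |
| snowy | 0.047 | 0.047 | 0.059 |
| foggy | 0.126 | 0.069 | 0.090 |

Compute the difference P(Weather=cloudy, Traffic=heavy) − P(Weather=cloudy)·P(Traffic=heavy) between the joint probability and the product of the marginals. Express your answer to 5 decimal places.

0.01878

P(Weather=cloudy) = 0.022 + 0.082 + 0.114 = 0.218.
P(Traffic=heavy) = 0.065 + 0.082 + 0.027 + 0.047 + 0.069 = 0.290.
P(Weather=cloudy, Traffic=heavy) − P(Weather=cloudy)P(Traffic=heavy) = 0.082 − 0.218×0.290 = 0.01878.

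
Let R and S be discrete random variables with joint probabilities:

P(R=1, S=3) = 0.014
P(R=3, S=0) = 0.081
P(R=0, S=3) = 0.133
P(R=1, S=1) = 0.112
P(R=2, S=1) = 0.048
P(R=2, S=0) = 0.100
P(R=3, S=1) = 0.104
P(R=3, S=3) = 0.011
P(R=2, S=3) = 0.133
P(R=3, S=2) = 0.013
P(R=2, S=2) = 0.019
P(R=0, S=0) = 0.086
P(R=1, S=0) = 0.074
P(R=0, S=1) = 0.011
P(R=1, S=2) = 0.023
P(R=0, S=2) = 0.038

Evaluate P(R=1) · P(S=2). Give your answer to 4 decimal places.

0.0207

P(R=1) = 0.074 + 0.112 + 0.023 + 0.014 = 0.223.
P(S=2) = 0.038 + 0.023 + 0.019 + 0.013 = 0.093.
Product: 0.223 × 0.093 = 0.0207.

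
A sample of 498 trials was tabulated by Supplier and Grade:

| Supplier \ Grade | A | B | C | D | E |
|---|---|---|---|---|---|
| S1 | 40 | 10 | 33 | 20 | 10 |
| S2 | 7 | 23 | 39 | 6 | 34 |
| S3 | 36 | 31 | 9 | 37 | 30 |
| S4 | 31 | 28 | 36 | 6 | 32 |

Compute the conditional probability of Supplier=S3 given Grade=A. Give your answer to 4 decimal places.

Total with Grade=A: 40 + 7 + 36 + 31 = 114.
P(Supplier=S3 | Grade=A) = 36/114 = 0.3158.

0.3158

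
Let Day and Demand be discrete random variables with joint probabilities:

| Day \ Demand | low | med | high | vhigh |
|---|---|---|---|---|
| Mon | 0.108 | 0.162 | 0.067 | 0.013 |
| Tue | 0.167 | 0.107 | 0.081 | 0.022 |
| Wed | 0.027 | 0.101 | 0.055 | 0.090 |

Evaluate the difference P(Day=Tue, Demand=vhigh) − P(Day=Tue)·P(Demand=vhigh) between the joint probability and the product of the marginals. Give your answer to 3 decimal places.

-0.025

P(Day=Tue) = 0.167 + 0.107 + 0.081 + 0.022 = 0.377.
P(Demand=vhigh) = 0.013 + 0.022 + 0.090 = 0.125.
P(Day=Tue, Demand=vhigh) − P(Day=Tue)P(Demand=vhigh) = 0.022 − 0.377×0.125 = -0.025.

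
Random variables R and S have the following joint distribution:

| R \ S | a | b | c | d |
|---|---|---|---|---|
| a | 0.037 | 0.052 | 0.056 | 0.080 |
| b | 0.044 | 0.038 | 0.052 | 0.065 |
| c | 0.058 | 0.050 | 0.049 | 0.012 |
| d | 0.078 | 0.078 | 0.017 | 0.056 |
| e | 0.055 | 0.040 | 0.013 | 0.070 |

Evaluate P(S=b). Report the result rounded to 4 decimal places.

P(S=b) = 0.052 + 0.038 + 0.050 + 0.078 + 0.040 = 0.258.

0.2580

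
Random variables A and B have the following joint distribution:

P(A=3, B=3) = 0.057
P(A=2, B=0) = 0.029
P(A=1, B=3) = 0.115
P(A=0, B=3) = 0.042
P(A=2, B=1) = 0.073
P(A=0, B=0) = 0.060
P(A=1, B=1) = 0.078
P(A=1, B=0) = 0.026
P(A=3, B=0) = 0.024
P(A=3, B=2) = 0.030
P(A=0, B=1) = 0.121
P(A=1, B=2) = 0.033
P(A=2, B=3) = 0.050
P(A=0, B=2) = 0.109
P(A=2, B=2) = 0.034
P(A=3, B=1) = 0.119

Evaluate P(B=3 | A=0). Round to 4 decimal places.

0.1265

P(A=0) = 0.060 + 0.121 + 0.109 + 0.042 = 0.332.
P(B=3 | A=0) = 0.042/0.332 = 0.1265.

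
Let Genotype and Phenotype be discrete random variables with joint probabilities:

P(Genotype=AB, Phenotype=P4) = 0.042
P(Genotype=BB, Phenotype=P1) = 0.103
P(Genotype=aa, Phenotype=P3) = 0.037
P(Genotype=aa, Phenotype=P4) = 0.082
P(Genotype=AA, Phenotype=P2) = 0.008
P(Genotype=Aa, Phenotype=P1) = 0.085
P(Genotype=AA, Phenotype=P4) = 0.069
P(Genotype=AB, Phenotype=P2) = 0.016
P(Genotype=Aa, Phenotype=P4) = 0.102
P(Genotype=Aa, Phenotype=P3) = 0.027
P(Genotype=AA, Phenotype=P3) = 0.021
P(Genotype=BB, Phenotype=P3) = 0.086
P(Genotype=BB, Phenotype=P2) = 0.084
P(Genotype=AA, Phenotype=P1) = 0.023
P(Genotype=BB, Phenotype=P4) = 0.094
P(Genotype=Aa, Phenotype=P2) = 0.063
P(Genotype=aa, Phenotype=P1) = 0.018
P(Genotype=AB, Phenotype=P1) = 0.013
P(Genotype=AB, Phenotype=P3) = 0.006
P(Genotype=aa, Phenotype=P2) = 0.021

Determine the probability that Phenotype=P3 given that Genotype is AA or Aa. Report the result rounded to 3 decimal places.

P(Genotype=AA) = 0.023 + 0.008 + 0.021 + 0.069 = 0.121.
P(Genotype=Aa) = 0.085 + 0.063 + 0.027 + 0.102 = 0.277.
P(Genotype ∈ {AA, Aa}) = 0.121 + 0.277 = 0.398; P(Phenotype=P3, Genotype ∈ {AA, Aa}) = 0.021 + 0.027 = 0.048.
P(Phenotype=P3 | Genotype ∈ {AA, Aa}) = 0.048/0.398 = 0.121.

0.121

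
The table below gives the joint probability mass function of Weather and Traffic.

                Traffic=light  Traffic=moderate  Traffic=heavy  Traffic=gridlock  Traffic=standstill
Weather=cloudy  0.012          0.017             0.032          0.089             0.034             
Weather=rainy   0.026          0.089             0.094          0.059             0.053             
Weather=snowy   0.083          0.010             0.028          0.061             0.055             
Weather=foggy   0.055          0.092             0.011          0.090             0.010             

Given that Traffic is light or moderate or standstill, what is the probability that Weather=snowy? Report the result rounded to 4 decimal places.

P(Traffic=light) = 0.012 + 0.026 + 0.083 + 0.055 = 0.176.
P(Traffic=moderate) = 0.017 + 0.089 + 0.010 + 0.092 = 0.208.
P(Traffic=standstill) = 0.034 + 0.053 + 0.055 + 0.010 = 0.152.
P(Traffic ∈ {light, moderate, standstill}) = 0.176 + 0.208 + 0.152 = 0.536; P(Weather=snowy, Traffic ∈ {light, moderate, standstill}) = 0.083 + 0.010 + 0.055 = 0.148.
P(Weather=snowy | Traffic ∈ {light, moderate, standstill}) = 0.148/0.536 = 0.2761.

0.2761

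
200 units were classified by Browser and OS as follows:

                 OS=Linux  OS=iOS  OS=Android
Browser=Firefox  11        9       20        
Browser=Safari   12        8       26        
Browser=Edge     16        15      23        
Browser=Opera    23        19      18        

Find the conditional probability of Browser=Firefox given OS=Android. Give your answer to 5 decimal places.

0.22989

Total with OS=Android: 20 + 26 + 23 + 18 = 87.
P(Browser=Firefox | OS=Android) = 20/87 = 0.22989.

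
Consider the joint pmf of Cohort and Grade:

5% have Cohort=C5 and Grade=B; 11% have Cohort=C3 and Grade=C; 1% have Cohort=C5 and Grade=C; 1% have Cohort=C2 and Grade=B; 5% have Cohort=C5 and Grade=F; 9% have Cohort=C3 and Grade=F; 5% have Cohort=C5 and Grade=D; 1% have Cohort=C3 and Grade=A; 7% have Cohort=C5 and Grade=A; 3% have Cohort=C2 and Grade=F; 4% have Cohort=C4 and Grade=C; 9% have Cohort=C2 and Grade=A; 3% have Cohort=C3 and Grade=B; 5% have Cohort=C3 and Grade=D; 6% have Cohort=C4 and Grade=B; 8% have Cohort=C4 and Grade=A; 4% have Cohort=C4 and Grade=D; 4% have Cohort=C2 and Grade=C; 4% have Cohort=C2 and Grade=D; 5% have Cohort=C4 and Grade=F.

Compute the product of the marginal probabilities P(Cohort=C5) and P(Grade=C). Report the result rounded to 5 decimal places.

0.04600

P(Cohort=C5) = 0.07 + 0.05 + 0.01 + 0.05 + 0.05 = 0.23.
P(Grade=C) = 0.04 + 0.11 + 0.04 + 0.01 = 0.20.
Product: 0.23 × 0.20 = 0.04600.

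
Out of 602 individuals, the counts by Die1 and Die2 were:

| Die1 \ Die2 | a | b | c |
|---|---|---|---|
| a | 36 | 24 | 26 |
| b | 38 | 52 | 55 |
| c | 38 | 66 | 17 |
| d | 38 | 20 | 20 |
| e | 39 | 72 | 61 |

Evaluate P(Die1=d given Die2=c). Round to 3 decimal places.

Total with Die2=c: 26 + 55 + 17 + 20 + 61 = 179.
P(Die1=d | Die2=c) = 20/179 = 0.112.

0.112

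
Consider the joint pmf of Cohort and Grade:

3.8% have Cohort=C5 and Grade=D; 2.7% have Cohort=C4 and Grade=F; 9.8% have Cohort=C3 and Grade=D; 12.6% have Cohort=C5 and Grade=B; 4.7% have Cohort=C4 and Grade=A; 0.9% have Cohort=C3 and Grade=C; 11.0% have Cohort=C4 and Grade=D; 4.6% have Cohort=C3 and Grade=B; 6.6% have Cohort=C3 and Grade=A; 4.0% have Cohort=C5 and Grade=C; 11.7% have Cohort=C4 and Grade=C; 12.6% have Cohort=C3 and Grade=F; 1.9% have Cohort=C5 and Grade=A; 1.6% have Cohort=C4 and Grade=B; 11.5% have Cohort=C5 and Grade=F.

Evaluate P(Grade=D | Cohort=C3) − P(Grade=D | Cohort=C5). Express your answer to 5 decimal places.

0.17163

P(Cohort=C3) = 0.066 + 0.046 + 0.009 + 0.098 + 0.126 = 0.345; P(Grade=D | Cohort=C3) = 0.098/0.345 = 0.284058.
P(Cohort=C5) = 0.019 + 0.126 + 0.040 + 0.038 + 0.115 = 0.338; P(Grade=D | Cohort=C5) = 0.038/0.338 = 0.112426.
Difference = 0.17163.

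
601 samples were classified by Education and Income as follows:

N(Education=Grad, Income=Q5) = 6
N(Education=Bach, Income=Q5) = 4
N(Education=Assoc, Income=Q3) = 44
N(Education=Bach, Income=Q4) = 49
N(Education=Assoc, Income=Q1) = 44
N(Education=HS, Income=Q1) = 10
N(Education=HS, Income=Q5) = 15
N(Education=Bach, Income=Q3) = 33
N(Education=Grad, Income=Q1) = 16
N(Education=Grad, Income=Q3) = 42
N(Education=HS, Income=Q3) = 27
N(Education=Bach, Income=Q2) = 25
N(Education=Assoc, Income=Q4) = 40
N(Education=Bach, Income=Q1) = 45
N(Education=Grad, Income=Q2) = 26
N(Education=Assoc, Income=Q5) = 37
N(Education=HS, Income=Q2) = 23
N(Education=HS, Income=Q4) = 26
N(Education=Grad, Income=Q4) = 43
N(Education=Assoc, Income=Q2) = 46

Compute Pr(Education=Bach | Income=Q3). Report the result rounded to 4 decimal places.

Total with Income=Q3: 27 + 44 + 33 + 42 = 146.
P(Education=Bach | Income=Q3) = 33/146 = 0.2260.

0.2260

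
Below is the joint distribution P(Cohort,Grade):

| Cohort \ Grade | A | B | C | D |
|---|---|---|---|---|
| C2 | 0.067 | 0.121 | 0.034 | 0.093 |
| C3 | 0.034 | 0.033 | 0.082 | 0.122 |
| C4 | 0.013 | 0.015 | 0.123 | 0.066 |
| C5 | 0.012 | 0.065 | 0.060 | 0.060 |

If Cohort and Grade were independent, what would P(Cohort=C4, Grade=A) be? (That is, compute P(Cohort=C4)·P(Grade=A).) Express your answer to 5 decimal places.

P(Cohort=C4) = 0.013 + 0.015 + 0.123 + 0.066 = 0.217.
P(Grade=A) = 0.067 + 0.034 + 0.013 + 0.012 = 0.126.
Product: 0.217 × 0.126 = 0.02734.

0.02734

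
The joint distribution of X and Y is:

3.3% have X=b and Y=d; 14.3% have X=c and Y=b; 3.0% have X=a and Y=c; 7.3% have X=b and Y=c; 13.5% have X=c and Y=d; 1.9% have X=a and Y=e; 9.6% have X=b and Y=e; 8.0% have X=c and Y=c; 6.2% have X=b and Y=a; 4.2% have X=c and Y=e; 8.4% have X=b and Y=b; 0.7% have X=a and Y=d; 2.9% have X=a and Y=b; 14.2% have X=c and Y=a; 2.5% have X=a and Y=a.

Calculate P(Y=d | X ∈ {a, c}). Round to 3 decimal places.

P(X=a) = 0.025 + 0.029 + 0.030 + 0.007 + 0.019 = 0.110.
P(X=c) = 0.142 + 0.143 + 0.080 + 0.135 + 0.042 = 0.542.
P(X ∈ {a, c}) = 0.110 + 0.542 = 0.652; P(Y=d, X ∈ {a, c}) = 0.007 + 0.135 = 0.142.
P(Y=d | X ∈ {a, c}) = 0.142/0.652 = 0.218.

0.218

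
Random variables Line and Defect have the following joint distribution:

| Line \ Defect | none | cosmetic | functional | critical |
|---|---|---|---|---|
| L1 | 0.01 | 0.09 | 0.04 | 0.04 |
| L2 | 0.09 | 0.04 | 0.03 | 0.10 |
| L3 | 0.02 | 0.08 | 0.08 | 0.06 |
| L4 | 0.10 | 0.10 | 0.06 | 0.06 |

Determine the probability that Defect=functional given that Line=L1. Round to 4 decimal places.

0.2222

P(Line=L1) = 0.01 + 0.09 + 0.04 + 0.04 = 0.18.
P(Defect=functional | Line=L1) = 0.04/0.18 = 0.2222.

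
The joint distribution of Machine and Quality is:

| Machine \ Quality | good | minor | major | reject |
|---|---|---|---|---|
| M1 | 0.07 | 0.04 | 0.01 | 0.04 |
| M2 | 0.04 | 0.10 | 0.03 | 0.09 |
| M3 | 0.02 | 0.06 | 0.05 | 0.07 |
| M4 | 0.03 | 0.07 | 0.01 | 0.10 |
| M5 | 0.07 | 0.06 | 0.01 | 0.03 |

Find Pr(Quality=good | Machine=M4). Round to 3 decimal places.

0.143

P(Machine=M4) = 0.03 + 0.07 + 0.01 + 0.10 = 0.21.
P(Quality=good | Machine=M4) = 0.03/0.21 = 0.143.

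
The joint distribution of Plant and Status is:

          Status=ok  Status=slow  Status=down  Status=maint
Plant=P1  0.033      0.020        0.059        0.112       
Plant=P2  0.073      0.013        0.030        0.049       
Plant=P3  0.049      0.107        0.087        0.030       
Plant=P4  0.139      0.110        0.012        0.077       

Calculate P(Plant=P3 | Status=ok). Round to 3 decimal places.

P(Status=ok) = 0.033 + 0.073 + 0.049 + 0.139 = 0.294.
P(Plant=P3 | Status=ok) = 0.049/0.294 = 0.167.

0.167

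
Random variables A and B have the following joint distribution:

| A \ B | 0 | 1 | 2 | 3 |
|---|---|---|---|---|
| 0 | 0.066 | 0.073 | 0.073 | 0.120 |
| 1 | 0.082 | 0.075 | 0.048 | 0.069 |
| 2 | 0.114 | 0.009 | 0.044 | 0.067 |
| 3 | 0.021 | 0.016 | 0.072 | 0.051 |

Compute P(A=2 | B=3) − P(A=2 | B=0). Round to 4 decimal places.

P(B=3) = 0.120 + 0.069 + 0.067 + 0.051 = 0.307; P(A=2 | B=3) = 0.067/0.307 = 0.21824.
P(B=0) = 0.066 + 0.082 + 0.114 + 0.021 = 0.283; P(A=2 | B=0) = 0.114/0.283 = 0.40283.
Difference = -0.1846.

-0.1846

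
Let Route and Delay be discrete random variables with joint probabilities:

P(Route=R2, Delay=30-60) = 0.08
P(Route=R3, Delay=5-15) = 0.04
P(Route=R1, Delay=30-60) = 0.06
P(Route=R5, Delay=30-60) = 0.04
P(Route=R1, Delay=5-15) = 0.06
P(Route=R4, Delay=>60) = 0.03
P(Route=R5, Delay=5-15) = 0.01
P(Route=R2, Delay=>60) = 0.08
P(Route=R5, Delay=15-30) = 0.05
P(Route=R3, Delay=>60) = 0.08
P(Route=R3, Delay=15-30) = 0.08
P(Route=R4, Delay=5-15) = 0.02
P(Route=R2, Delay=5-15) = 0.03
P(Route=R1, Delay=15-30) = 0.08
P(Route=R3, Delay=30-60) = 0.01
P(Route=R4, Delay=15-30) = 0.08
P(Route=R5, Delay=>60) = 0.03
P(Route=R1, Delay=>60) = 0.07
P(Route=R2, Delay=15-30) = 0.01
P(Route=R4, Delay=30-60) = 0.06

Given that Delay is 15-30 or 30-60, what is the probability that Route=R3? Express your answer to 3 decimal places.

P(Delay=15-30) = 0.08 + 0.01 + 0.08 + 0.08 + 0.05 = 0.30.
P(Delay=30-60) = 0.06 + 0.08 + 0.01 + 0.06 + 0.04 = 0.25.
P(Delay ∈ {15-30, 30-60}) = 0.30 + 0.25 = 0.55; P(Route=R3, Delay ∈ {15-30, 30-60}) = 0.08 + 0.01 = 0.09.
P(Route=R3 | Delay ∈ {15-30, 30-60}) = 0.09/0.55 = 0.164.

0.164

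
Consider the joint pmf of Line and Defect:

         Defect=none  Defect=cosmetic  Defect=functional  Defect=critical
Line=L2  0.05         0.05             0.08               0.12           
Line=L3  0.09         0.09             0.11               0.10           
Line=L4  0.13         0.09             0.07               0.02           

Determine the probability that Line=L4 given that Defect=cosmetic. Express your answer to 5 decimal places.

0.39130

P(Defect=cosmetic) = 0.05 + 0.09 + 0.09 = 0.23.
P(Line=L4 | Defect=cosmetic) = 0.09/0.23 = 0.39130.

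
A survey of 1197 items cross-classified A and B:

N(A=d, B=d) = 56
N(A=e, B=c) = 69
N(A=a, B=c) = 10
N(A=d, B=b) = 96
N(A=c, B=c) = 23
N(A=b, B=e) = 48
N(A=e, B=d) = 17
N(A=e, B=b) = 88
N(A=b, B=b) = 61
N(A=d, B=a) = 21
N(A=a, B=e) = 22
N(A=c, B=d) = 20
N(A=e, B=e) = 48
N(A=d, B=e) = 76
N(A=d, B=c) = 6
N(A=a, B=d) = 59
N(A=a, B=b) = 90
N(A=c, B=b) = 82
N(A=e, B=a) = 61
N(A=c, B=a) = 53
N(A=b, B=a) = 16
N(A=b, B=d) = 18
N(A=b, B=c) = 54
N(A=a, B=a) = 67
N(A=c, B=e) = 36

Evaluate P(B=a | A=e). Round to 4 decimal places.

Total with A=e: 61 + 88 + 69 + 17 + 48 = 283.
P(B=a | A=e) = 61/283 = 0.2155.

0.2155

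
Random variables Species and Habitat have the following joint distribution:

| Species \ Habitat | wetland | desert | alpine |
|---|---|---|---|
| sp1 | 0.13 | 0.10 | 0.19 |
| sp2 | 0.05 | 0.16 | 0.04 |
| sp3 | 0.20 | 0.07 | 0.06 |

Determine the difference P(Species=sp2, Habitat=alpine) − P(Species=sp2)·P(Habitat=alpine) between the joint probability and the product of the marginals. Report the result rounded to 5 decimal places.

P(Species=sp2) = 0.05 + 0.16 + 0.04 = 0.25.
P(Habitat=alpine) = 0.19 + 0.04 + 0.06 = 0.29.
P(Species=sp2, Habitat=alpine) − P(Species=sp2)P(Habitat=alpine) = 0.04 − 0.25×0.29 = -0.03250.

-0.03250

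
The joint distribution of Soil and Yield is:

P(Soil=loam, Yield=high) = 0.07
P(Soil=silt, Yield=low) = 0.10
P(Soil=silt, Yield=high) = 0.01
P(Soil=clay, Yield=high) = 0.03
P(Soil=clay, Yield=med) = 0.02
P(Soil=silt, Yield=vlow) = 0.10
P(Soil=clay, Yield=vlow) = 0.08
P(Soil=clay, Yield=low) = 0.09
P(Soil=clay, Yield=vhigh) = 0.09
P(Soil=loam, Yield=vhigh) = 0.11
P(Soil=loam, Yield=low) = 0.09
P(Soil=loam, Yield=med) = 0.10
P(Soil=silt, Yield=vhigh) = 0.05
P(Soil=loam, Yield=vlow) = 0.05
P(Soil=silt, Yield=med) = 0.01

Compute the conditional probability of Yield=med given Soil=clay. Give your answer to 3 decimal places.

P(Soil=clay) = 0.08 + 0.09 + 0.02 + 0.03 + 0.09 = 0.31.
P(Yield=med | Soil=clay) = 0.02/0.31 = 0.065.

0.065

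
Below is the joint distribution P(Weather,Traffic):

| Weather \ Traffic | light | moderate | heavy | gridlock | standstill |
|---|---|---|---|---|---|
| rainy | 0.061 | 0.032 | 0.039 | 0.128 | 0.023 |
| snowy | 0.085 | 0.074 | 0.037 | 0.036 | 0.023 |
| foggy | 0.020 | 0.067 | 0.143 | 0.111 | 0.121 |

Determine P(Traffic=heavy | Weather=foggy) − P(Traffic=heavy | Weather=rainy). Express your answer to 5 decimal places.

0.17171

P(Weather=foggy) = 0.020 + 0.067 + 0.143 + 0.111 + 0.121 = 0.462; P(Traffic=heavy | Weather=foggy) = 0.143/0.462 = 0.309524.
P(Weather=rainy) = 0.061 + 0.032 + 0.039 + 0.128 + 0.023 = 0.283; P(Traffic=heavy | Weather=rainy) = 0.039/0.283 = 0.137809.
Difference = 0.17171.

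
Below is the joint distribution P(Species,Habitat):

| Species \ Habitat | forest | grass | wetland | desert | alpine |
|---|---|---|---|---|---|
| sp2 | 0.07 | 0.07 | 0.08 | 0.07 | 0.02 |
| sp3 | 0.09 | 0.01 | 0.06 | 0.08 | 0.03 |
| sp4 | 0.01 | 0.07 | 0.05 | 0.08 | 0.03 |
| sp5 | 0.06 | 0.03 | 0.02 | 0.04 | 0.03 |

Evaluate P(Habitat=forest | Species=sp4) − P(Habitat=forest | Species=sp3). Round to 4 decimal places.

-0.2917

P(Species=sp4) = 0.01 + 0.07 + 0.05 + 0.08 + 0.03 = 0.24; P(Habitat=forest | Species=sp4) = 0.01/0.24 = 0.04167.
P(Species=sp3) = 0.09 + 0.01 + 0.06 + 0.08 + 0.03 = 0.27; P(Habitat=forest | Species=sp3) = 0.09/0.27 = 0.33333.
Difference = -0.2917.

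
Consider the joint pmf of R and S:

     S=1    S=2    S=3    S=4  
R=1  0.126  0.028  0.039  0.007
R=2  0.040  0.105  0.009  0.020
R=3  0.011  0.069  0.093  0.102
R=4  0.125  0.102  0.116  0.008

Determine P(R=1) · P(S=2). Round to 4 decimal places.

P(R=1) = 0.126 + 0.028 + 0.039 + 0.007 = 0.200.
P(S=2) = 0.028 + 0.105 + 0.069 + 0.102 = 0.304.
Product: 0.200 × 0.304 = 0.0608.

0.0608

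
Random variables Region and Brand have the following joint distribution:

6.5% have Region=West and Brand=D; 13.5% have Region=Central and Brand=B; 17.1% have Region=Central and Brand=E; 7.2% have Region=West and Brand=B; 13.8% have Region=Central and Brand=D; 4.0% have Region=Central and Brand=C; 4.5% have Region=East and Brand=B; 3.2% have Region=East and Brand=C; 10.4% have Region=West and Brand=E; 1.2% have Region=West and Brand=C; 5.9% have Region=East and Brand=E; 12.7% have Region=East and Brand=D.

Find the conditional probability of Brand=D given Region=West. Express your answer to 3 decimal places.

P(Region=West) = 0.072 + 0.012 + 0.065 + 0.104 = 0.253.
P(Brand=D | Region=West) = 0.065/0.253 = 0.257.

0.257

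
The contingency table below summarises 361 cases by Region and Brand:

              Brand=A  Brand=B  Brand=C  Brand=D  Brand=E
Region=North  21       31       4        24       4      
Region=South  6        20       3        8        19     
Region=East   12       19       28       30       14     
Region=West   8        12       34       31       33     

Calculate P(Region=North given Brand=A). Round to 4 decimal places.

0.4468

Total with Brand=A: 21 + 6 + 12 + 8 = 47.
P(Region=North | Brand=A) = 21/47 = 0.4468.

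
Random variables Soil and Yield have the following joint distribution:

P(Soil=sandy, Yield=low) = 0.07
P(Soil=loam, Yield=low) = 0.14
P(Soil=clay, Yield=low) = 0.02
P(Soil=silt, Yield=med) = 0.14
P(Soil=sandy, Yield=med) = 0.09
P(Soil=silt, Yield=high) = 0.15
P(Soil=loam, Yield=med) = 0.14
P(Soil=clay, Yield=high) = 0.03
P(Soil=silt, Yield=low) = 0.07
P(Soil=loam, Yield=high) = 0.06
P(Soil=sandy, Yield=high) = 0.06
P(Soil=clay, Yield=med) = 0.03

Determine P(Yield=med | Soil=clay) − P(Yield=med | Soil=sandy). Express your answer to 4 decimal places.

-0.0341

P(Soil=clay) = 0.02 + 0.03 + 0.03 = 0.08; P(Yield=med | Soil=clay) = 0.03/0.08 = 0.37500.
P(Soil=sandy) = 0.07 + 0.09 + 0.06 = 0.22; P(Yield=med | Soil=sandy) = 0.09/0.22 = 0.40909.
Difference = -0.0341.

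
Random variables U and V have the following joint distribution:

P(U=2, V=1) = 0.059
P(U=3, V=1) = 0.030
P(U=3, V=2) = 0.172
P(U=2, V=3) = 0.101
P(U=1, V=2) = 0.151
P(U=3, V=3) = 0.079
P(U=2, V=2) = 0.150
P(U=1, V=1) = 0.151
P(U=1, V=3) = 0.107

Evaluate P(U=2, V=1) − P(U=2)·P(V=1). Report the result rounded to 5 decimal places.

P(U=2) = 0.059 + 0.150 + 0.101 = 0.310.
P(V=1) = 0.151 + 0.059 + 0.030 = 0.240.
P(U=2, V=1) − P(U=2)P(V=1) = 0.059 − 0.310×0.240 = -0.01540.

-0.01540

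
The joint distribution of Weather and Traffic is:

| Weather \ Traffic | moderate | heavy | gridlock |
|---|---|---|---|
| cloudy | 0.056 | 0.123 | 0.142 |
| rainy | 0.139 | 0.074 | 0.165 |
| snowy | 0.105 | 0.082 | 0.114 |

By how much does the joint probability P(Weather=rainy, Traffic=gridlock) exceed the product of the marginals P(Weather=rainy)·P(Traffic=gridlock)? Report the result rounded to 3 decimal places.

0.006

P(Weather=rainy) = 0.139 + 0.074 + 0.165 = 0.378.
P(Traffic=gridlock) = 0.142 + 0.165 + 0.114 = 0.421.
P(Weather=rainy, Traffic=gridlock) − P(Weather=rainy)P(Traffic=gridlock) = 0.165 − 0.378×0.421 = 0.006.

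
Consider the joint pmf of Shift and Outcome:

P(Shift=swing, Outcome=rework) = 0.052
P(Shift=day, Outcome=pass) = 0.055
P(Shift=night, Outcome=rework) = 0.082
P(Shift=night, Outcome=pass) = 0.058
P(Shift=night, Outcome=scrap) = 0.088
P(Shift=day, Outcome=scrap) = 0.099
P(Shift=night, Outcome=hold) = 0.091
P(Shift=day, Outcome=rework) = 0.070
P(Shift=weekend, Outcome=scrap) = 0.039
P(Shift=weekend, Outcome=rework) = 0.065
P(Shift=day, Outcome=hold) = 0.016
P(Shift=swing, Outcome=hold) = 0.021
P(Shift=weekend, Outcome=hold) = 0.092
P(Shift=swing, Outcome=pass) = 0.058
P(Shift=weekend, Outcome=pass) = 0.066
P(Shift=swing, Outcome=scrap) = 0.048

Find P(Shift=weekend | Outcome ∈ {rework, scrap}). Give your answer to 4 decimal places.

0.1915

P(Outcome=rework) = 0.070 + 0.052 + 0.082 + 0.065 = 0.269.
P(Outcome=scrap) = 0.099 + 0.048 + 0.088 + 0.039 = 0.274.
P(Outcome ∈ {rework, scrap}) = 0.269 + 0.274 = 0.543; P(Shift=weekend, Outcome ∈ {rework, scrap}) = 0.065 + 0.039 = 0.104.
P(Shift=weekend | Outcome ∈ {rework, scrap}) = 0.104/0.543 = 0.1915.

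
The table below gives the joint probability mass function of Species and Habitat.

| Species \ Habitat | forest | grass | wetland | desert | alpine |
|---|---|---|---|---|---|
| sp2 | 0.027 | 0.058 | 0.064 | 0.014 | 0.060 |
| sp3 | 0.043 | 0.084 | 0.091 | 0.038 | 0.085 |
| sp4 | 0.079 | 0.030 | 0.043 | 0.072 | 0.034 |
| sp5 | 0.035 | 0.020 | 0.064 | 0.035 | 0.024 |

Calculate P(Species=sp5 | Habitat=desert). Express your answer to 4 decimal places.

0.2201

P(Habitat=desert) = 0.014 + 0.038 + 0.072 + 0.035 = 0.159.
P(Species=sp5 | Habitat=desert) = 0.035/0.159 = 0.2201.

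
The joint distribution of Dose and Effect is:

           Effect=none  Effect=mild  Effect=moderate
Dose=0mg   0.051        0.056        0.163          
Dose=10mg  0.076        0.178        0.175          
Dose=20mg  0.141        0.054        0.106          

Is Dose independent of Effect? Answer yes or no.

no

P(Dose=20mg) = 0.301 and P(Effect=none) = 0.268, so their product is 0.08067, but P(Dose=20mg, Effect=none) = 0.141. Since these differ, Dose and Effect are not independent.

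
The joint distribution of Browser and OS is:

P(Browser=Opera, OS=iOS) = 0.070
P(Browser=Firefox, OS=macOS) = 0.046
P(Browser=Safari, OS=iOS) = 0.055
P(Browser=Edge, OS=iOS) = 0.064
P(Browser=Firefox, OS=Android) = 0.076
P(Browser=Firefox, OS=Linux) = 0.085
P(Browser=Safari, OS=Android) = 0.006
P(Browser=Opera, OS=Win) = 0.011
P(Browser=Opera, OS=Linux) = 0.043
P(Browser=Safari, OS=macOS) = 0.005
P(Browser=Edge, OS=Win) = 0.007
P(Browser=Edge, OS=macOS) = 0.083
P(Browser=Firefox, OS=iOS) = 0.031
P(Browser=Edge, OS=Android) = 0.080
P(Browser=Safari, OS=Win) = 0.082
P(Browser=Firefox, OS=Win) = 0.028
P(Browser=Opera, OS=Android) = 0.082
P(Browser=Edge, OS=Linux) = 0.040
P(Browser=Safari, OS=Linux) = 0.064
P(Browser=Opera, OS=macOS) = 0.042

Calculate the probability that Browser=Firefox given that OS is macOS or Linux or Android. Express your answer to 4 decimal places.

P(OS=macOS) = 0.046 + 0.005 + 0.083 + 0.042 = 0.176.
P(OS=Linux) = 0.085 + 0.064 + 0.040 + 0.043 = 0.232.
P(OS=Android) = 0.076 + 0.006 + 0.080 + 0.082 = 0.244.
P(OS ∈ {macOS, Linux, Android}) = 0.176 + 0.232 + 0.244 = 0.652; P(Browser=Firefox, OS ∈ {macOS, Linux, Android}) = 0.046 + 0.085 + 0.076 = 0.207.
P(Browser=Firefox | OS ∈ {macOS, Linux, Android}) = 0.207/0.652 = 0.3175.

0.3175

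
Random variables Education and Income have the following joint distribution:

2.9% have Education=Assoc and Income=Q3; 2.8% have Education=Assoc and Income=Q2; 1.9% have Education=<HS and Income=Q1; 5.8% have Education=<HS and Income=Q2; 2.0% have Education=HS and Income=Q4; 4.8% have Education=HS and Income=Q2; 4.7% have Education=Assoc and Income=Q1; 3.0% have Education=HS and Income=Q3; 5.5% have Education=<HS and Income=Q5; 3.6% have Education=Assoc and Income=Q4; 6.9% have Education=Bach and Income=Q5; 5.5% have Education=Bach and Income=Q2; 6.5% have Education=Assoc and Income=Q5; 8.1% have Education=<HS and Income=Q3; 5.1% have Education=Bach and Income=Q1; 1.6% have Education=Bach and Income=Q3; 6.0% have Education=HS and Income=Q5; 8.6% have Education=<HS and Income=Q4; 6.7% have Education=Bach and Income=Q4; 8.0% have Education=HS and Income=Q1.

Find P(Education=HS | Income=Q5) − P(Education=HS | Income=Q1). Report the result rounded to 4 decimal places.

P(Income=Q5) = 0.055 + 0.060 + 0.065 + 0.069 = 0.249; P(Education=HS | Income=Q5) = 0.060/0.249 = 0.24096.
P(Income=Q1) = 0.019 + 0.080 + 0.047 + 0.051 = 0.197; P(Education=HS | Income=Q1) = 0.080/0.197 = 0.40609.
Difference = -0.1651.

-0.1651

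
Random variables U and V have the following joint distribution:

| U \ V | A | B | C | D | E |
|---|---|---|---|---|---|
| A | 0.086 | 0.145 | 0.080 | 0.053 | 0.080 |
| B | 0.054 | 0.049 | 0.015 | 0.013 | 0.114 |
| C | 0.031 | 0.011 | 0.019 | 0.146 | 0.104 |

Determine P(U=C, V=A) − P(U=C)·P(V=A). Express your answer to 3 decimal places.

P(U=C) = 0.031 + 0.011 + 0.019 + 0.146 + 0.104 = 0.311.
P(V=A) = 0.086 + 0.054 + 0.031 = 0.171.
P(U=C, V=A) − P(U=C)P(V=A) = 0.031 − 0.311×0.171 = -0.022.

-0.022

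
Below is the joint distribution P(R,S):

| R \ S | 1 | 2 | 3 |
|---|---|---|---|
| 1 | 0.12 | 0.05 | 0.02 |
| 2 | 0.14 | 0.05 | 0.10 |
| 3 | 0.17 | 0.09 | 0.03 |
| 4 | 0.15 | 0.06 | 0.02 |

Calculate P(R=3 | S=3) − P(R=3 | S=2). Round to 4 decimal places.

-0.1835

P(S=3) = 0.02 + 0.10 + 0.03 + 0.02 = 0.17; P(R=3 | S=3) = 0.03/0.17 = 0.17647.
P(S=2) = 0.05 + 0.05 + 0.09 + 0.06 = 0.25; P(R=3 | S=2) = 0.09/0.25 = 0.36000.
Difference = -0.1835.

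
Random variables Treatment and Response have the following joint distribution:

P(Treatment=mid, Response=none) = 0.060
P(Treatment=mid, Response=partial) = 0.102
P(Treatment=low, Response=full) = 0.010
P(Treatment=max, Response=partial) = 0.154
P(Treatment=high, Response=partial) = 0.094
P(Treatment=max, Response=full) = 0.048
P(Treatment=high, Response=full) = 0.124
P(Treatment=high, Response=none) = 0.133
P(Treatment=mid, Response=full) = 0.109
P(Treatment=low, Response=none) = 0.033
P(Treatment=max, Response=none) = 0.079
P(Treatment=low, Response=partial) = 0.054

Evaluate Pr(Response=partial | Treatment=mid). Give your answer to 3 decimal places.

P(Treatment=mid) = 0.060 + 0.102 + 0.109 = 0.271.
P(Response=partial | Treatment=mid) = 0.102/0.271 = 0.376.

0.376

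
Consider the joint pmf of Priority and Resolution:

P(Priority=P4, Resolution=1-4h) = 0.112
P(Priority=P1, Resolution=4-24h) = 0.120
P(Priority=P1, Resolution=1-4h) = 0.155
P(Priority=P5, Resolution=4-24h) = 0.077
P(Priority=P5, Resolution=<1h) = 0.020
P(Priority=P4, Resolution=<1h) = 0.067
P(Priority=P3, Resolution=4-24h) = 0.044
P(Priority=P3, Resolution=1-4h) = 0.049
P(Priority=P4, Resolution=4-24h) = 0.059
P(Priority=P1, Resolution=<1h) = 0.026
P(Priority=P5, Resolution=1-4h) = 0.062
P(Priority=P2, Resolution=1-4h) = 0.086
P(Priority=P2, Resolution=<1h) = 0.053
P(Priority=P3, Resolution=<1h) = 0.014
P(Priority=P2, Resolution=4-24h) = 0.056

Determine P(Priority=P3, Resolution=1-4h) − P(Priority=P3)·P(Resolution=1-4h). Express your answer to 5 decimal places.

-0.00065

P(Priority=P3) = 0.014 + 0.049 + 0.044 = 0.107.
P(Resolution=1-4h) = 0.155 + 0.086 + 0.049 + 0.112 + 0.062 = 0.464.
P(Priority=P3, Resolution=1-4h) − P(Priority=P3)P(Resolution=1-4h) = 0.049 − 0.107×0.464 = -0.00065.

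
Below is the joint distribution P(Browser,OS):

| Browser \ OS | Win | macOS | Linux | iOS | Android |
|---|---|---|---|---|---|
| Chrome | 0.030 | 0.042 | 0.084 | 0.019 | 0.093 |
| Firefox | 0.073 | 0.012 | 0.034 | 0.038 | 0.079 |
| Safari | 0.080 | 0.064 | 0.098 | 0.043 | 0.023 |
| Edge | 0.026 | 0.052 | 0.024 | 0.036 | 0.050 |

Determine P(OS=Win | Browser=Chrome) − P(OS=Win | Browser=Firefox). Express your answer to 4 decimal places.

P(Browser=Chrome) = 0.030 + 0.042 + 0.084 + 0.019 + 0.093 = 0.268; P(OS=Win | Browser=Chrome) = 0.030/0.268 = 0.11194.
P(Browser=Firefox) = 0.073 + 0.012 + 0.034 + 0.038 + 0.079 = 0.236; P(OS=Win | Browser=Firefox) = 0.073/0.236 = 0.30932.
Difference = -0.1974.

-0.1974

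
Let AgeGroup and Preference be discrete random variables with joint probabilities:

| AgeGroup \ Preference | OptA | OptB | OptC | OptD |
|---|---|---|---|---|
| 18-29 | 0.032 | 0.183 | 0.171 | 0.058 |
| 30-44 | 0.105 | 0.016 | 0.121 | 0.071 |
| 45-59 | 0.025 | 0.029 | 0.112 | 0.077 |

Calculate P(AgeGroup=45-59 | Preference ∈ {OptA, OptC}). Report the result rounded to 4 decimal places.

0.2420

P(Preference=OptA) = 0.032 + 0.105 + 0.025 = 0.162.
P(Preference=OptC) = 0.171 + 0.121 + 0.112 = 0.404.
P(Preference ∈ {OptA, OptC}) = 0.162 + 0.404 = 0.566; P(AgeGroup=45-59, Preference ∈ {OptA, OptC}) = 0.025 + 0.112 = 0.137.
P(AgeGroup=45-59 | Preference ∈ {OptA, OptC}) = 0.137/0.566 = 0.2420.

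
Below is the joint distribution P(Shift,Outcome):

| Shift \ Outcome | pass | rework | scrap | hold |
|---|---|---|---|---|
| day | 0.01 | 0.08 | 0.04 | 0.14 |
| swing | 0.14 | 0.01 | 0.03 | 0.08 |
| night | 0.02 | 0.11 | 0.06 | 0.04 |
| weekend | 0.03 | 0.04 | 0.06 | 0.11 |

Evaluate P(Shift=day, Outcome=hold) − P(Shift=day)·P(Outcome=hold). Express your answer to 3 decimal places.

0.040

P(Shift=day) = 0.01 + 0.08 + 0.04 + 0.14 = 0.27.
P(Outcome=hold) = 0.14 + 0.08 + 0.04 + 0.11 = 0.37.
P(Shift=day, Outcome=hold) − P(Shift=day)P(Outcome=hold) = 0.14 − 0.27×0.37 = 0.040.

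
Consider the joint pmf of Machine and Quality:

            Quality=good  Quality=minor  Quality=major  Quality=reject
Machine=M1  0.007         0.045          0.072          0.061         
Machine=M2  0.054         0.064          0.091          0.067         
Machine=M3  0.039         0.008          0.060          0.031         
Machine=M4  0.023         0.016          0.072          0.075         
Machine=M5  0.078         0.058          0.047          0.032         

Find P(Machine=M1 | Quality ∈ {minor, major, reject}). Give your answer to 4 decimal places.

P(Quality=minor) = 0.045 + 0.064 + 0.008 + 0.016 + 0.058 = 0.191.
P(Quality=major) = 0.072 + 0.091 + 0.060 + 0.072 + 0.047 = 0.342.
P(Quality=reject) = 0.061 + 0.067 + 0.031 + 0.075 + 0.032 = 0.266.
P(Quality ∈ {minor, major, reject}) = 0.191 + 0.342 + 0.266 = 0.799; P(Machine=M1, Quality ∈ {minor, major, reject}) = 0.045 + 0.072 + 0.061 = 0.178.
P(Machine=M1 | Quality ∈ {minor, major, reject}) = 0.178/0.799 = 0.2228.

0.2228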